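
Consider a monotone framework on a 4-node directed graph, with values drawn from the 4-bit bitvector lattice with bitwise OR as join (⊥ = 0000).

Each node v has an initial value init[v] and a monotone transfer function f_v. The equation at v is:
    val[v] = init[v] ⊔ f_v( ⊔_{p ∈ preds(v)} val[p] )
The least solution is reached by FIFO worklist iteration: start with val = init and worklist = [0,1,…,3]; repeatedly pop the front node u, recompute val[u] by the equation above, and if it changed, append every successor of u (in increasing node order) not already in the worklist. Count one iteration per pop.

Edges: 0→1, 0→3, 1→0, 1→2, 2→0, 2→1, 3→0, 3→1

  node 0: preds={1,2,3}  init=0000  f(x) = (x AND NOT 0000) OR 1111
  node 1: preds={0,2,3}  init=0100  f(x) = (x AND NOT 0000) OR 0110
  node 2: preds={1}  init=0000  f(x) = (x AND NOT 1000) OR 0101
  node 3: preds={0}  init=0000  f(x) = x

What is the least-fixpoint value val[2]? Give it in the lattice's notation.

0111

Iteration log — 6 steps:
  step 1. node 0  ⊔preds=0100  new=1111  old=0000  +wl: 
  step 2. node 1  ⊔preds=1111  new=1111  old=0100  +wl: 0
  step 3. node 2  ⊔preds=1111  new=0111  old=0000  +wl: 1
  step 4. node 3  ⊔preds=1111  new=1111  old=0000  +wl: 
  step 5. node 0  ⊔preds=1111  new=1111  stable
  step 6. node 1  ⊔preds=1111  new=1111  stable

Least fixpoint reached:
  node 0: 1111
  node 1: 1111
  node 2: 0111
  node 3: 1111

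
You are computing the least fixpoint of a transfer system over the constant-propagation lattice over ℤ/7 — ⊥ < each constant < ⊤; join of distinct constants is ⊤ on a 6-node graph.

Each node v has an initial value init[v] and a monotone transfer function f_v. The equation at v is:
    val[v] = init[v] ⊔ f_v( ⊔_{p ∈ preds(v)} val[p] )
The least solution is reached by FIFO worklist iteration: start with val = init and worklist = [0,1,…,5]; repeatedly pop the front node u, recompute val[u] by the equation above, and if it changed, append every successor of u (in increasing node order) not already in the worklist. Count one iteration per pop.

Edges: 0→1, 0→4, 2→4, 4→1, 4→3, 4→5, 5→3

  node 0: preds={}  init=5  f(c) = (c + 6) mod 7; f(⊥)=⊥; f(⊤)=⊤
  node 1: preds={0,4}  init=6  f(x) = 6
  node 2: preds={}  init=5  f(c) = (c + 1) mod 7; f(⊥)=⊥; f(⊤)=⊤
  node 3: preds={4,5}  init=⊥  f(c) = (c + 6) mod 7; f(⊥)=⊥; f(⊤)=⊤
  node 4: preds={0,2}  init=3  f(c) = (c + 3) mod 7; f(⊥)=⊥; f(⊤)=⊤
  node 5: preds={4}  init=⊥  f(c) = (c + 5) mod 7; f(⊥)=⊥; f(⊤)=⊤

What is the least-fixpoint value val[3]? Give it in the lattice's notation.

Worklist (8 pops):
  #1 pop 0: in=⊥ → 5 (no change)
  #2 pop 1: in=⊤ → 6 (no change)
  #3 pop 2: in=⊥ → 5 (no change)
  #4 pop 3: in=3 → 2 (was ⊥); enqueue []
  #5 pop 4: in=5 → ⊤ (was 3); enqueue [1,3]
  #6 pop 5: in=⊤ → ⊤ (was ⊥); enqueue []
  #7 pop 1: in=⊤ → 6 (no change)
  #8 pop 3: in=⊤ → ⊤ (was 2); enqueue []

Fixpoint:
  val[0] = 5
  val[1] = 6
  val[2] = 5
  val[3] = ⊤
  val[4] = ⊤
  val[5] = ⊤

⊤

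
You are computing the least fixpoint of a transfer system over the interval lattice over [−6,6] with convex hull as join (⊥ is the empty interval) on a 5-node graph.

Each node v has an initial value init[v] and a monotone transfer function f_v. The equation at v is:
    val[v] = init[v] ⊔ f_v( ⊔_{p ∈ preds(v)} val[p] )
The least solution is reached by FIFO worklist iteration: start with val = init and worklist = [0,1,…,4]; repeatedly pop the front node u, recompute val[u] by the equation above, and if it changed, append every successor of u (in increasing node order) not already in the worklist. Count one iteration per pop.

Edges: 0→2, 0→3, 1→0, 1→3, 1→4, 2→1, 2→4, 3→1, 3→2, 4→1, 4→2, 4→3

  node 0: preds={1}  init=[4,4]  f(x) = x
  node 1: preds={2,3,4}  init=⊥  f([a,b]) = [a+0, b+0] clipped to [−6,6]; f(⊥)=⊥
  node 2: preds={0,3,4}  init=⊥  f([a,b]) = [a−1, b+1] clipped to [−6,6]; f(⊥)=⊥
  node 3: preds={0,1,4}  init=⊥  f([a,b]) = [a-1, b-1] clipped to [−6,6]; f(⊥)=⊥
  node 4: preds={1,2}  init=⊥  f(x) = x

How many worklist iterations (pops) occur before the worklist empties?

57

Iteration log — 57 steps:
  step 1. node 0  ⊔preds=⊥  new=[4,4]  stable
  step 2. node 1  ⊔preds=⊥  new=⊥  stable
  step 3. node 2  ⊔preds=[4,4]  new=[3,5]  old=⊥  +wl: 1
  step 4. node 3  ⊔preds=[4,4]  new=[3,3]  old=⊥  +wl: 2
  step 5. node 4  ⊔preds=[3,5]  new=[3,5]  old=⊥  +wl: 3
  step 6. node 1  ⊔preds=[3,5]  new=[3,5]  old=⊥  +wl: 0,4
  step 7. node 2  ⊔preds=[3,5]  new=[2,6]  old=[3,5]  +wl: 1
  step 8. node 3  ⊔preds=[3,5]  new=[2,4]  old=[3,3]  +wl: 2
  step 9. node 0  ⊔preds=[3,5]  new=[3,5]  old=[4,4]  +wl: 3
  step 10. node 4  ⊔preds=[2,6]  new=[2,6]  old=[3,5]  +wl: 
  step 11. node 1  ⊔preds=[2,6]  new=[2,6]  old=[3,5]  +wl: 0,4
  step 12. node 2  ⊔preds=[2,6]  new=[1,6]  old=[2,6]  +wl: 1
  step 13. node 3  ⊔preds=[2,6]  new=[1,5]  old=[2,4]  +wl: 2
  step 14. node 0  ⊔preds=[2,6]  new=[2,6]  old=[3,5]  +wl: 3
  step 15. node 4  ⊔preds=[1,6]  new=[1,6]  old=[2,6]  +wl: 
  step 16. node 1  ⊔preds=[1,6]  new=[1,6]  old=[2,6]  +wl: 0,4
  step 17. node 2  ⊔preds=[1,6]  new=[0,6]  old=[1,6]  +wl: 1
  step 18. node 3  ⊔preds=[1,6]  new=[0,5]  old=[1,5]  +wl: 2
  step 19. node 0  ⊔preds=[1,6]  new=[1,6]  old=[2,6]  +wl: 3
  step 20. node 4  ⊔preds=[0,6]  new=[0,6]  old=[1,6]  +wl: 
  step 21. node 1  ⊔preds=[0,6]  new=[0,6]  old=[1,6]  +wl: 0,4
  step 22. node 2  ⊔preds=[0,6]  new=[-1,6]  old=[0,6]  +wl: 1
  step 23. node 3  ⊔preds=[0,6]  new=[-1,5]  old=[0,5]  +wl: 2
  step 24. node 0  ⊔preds=[0,6]  new=[0,6]  old=[1,6]  +wl: 3
  step 25. node 4  ⊔preds=[-1,6]  new=[-1,6]  old=[0,6]  +wl: 
  step 26. node 1  ⊔preds=[-1,6]  new=[-1,6]  old=[0,6]  +wl: 0,4
  step 27. node 2  ⊔preds=[-1,6]  new=[-2,6]  old=[-1,6]  +wl: 1
  step 28. node 3  ⊔preds=[-1,6]  new=[-2,5]  old=[-1,5]  +wl: 2
  step 29. node 0  ⊔preds=[-1,6]  new=[-1,6]  old=[0,6]  +wl: 3
  step 30. node 4  ⊔preds=[-2,6]  new=[-2,6]  old=[-1,6]  +wl: 
  step 31. node 1  ⊔preds=[-2,6]  new=[-2,6]  old=[-1,6]  +wl: 0,4
  step 32. node 2  ⊔preds=[-2,6]  new=[-3,6]  old=[-2,6]  +wl: 1
  step 33. node 3  ⊔preds=[-2,6]  new=[-3,5]  old=[-2,5]  +wl: 2
  step 34. node 0  ⊔preds=[-2,6]  new=[-2,6]  old=[-1,6]  +wl: 3
  step 35. node 4  ⊔preds=[-3,6]  new=[-3,6]  old=[-2,6]  +wl: 
  step 36. node 1  ⊔preds=[-3,6]  new=[-3,6]  old=[-2,6]  +wl: 0,4
  step 37. node 2  ⊔preds=[-3,6]  new=[-4,6]  old=[-3,6]  +wl: 1
  step 38. node 3  ⊔preds=[-3,6]  new=[-4,5]  old=[-3,5]  +wl: 2
  step 39. node 0  ⊔preds=[-3,6]  new=[-3,6]  old=[-2,6]  +wl: 3
  step 40. node 4  ⊔preds=[-4,6]  new=[-4,6]  old=[-3,6]  +wl: 
  step 41. node 1  ⊔preds=[-4,6]  new=[-4,6]  old=[-3,6]  +wl: 0,4
  step 42. node 2  ⊔preds=[-4,6]  new=[-5,6]  old=[-4,6]  +wl: 1
  step 43. node 3  ⊔preds=[-4,6]  new=[-5,5]  old=[-4,5]  +wl: 2
  step 44. node 0  ⊔preds=[-4,6]  new=[-4,6]  old=[-3,6]  +wl: 3
  step 45. node 4  ⊔preds=[-5,6]  new=[-5,6]  old=[-4,6]  +wl: 
  step 46. node 1  ⊔preds=[-5,6]  new=[-5,6]  old=[-4,6]  +wl: 0,4
  step 47. node 2  ⊔preds=[-5,6]  new=[-6,6]  old=[-5,6]  +wl: 1
  step 48. node 3  ⊔preds=[-5,6]  new=[-6,5]  old=[-5,5]  +wl: 2
  step 49. node 0  ⊔preds=[-5,6]  new=[-5,6]  old=[-4,6]  +wl: 3
  step 50. node 4  ⊔preds=[-6,6]  new=[-6,6]  old=[-5,6]  +wl: 
  step 51. node 1  ⊔preds=[-6,6]  new=[-6,6]  old=[-5,6]  +wl: 0,4
  step 52. node 2  ⊔preds=[-6,6]  new=[-6,6]  stable
  step 53. node 3  ⊔preds=[-6,6]  new=[-6,5]  stable
  step 54. node 0  ⊔preds=[-6,6]  new=[-6,6]  old=[-5,6]  +wl: 2,3
  step 55. node 4  ⊔preds=[-6,6]  new=[-6,6]  stable
  step 56. node 2  ⊔preds=[-6,6]  new=[-6,6]  stable
  step 57. node 3  ⊔preds=[-6,6]  new=[-6,5]  stable

Least fixpoint reached:
  node 0: [-6,6]
  node 1: [-6,6]
  node 2: [-6,6]
  node 3: [-6,5]
  node 4: [-6,6]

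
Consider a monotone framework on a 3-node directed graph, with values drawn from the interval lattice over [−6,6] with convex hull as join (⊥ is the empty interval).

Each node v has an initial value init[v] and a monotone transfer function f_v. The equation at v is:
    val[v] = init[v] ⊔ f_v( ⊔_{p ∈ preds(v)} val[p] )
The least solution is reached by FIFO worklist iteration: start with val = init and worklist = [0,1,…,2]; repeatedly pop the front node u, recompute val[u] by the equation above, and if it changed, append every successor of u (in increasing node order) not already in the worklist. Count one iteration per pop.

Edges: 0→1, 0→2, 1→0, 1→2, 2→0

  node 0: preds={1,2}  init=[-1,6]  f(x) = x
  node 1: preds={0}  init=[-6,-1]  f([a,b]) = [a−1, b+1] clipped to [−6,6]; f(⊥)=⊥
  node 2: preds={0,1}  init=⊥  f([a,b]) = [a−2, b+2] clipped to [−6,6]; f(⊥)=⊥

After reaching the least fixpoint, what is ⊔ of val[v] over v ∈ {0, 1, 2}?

Worklist (4 pops):
  #1 pop 0: in=[-6,-1] → [-6,6] (was [-1,6]); enqueue []
  #2 pop 1: in=[-6,6] → [-6,6] (was [-6,-1]); enqueue [0]
  #3 pop 2: in=[-6,6] → [-6,6] (was ⊥); enqueue []
  #4 pop 0: in=[-6,6] → [-6,6] (no change)

Fixpoint:
  val[0] = [-6,6]
  val[1] = [-6,6]
  val[2] = [-6,6]

[-6,6]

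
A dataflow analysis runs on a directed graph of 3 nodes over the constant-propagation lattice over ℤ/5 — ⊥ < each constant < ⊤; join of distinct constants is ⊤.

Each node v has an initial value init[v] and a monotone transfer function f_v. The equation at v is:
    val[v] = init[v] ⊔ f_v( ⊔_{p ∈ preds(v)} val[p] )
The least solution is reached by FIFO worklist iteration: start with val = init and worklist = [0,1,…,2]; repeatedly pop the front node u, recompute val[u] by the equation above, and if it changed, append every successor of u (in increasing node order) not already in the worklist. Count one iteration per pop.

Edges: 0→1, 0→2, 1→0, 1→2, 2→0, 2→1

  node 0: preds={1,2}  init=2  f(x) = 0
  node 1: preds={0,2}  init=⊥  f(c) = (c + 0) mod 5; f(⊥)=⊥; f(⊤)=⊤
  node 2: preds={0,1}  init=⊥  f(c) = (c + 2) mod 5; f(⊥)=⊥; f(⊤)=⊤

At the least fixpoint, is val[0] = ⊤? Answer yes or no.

Trace (5 dequeues):
  [1] u=0 | in ⊥ | out ⊤ | prev 2 | push {}
  [2] u=1 | in ⊤ | out ⊤ | prev ⊥ | push {0}
  [3] u=2 | in ⊤ | out ⊤ | prev ⊥ | push {1}
  [4] u=0 | in ⊤ | out ⊤ | ==
  [5] u=1 | in ⊤ | out ⊤ | ==

Converged values:
  [0] ⊤
  [1] ⊤
  [2] ⊤

yes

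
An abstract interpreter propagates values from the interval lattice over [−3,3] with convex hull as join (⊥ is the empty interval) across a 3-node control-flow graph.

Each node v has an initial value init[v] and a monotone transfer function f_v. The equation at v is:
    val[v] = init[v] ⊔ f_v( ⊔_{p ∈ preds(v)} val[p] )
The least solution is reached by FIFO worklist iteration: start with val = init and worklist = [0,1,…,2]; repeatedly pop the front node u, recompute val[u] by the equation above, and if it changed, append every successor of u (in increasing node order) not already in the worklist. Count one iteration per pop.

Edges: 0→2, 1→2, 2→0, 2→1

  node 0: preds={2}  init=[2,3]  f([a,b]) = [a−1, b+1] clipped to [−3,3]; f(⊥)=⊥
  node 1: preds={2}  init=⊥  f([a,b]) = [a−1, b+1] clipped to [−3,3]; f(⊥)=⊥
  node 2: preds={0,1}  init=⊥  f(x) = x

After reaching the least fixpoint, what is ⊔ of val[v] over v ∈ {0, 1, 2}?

Trace (20 dequeues):
  [1] u=0 | in ⊥ | out [2,3] | ==
  [2] u=1 | in ⊥ | out ⊥ | ==
  [3] u=2 | in [2,3] | out [2,3] | prev ⊥ | push {0,1}
  [4] u=0 | in [2,3] | out [1,3] | prev [2,3] | push {2}
  [5] u=1 | in [2,3] | out [1,3] | prev ⊥ | push {}
  [6] u=2 | in [1,3] | out [1,3] | prev [2,3] | push {0,1}
  [7] u=0 | in [1,3] | out [0,3] | prev [1,3] | push {2}
  [8] u=1 | in [1,3] | out [0,3] | prev [1,3] | push {}
  [9] u=2 | in [0,3] | out [0,3] | prev [1,3] | push {0,1}
  [10] u=0 | in [0,3] | out [-1,3] | prev [0,3] | push {2}
  [11] u=1 | in [0,3] | out [-1,3] | prev [0,3] | push {}
  [12] u=2 | in [-1,3] | out [-1,3] | prev [0,3] | push {0,1}
  [13] u=0 | in [-1,3] | out [-2,3] | prev [-1,3] | push {2}
  [14] u=1 | in [-1,3] | out [-2,3] | prev [-1,3] | push {}
  [15] u=2 | in [-2,3] | out [-2,3] | prev [-1,3] | push {0,1}
  [16] u=0 | in [-2,3] | out [-3,3] | prev [-2,3] | push {2}
  [17] u=1 | in [-2,3] | out [-3,3] | prev [-2,3] | push {}
  [18] u=2 | in [-3,3] | out [-3,3] | prev [-2,3] | push {0,1}
  [19] u=0 | in [-3,3] | out [-3,3] | ==
  [20] u=1 | in [-3,3] | out [-3,3] | ==

Converged values:
  [0] [-3,3]
  [1] [-3,3]
  [2] [-3,3]

[-3,3]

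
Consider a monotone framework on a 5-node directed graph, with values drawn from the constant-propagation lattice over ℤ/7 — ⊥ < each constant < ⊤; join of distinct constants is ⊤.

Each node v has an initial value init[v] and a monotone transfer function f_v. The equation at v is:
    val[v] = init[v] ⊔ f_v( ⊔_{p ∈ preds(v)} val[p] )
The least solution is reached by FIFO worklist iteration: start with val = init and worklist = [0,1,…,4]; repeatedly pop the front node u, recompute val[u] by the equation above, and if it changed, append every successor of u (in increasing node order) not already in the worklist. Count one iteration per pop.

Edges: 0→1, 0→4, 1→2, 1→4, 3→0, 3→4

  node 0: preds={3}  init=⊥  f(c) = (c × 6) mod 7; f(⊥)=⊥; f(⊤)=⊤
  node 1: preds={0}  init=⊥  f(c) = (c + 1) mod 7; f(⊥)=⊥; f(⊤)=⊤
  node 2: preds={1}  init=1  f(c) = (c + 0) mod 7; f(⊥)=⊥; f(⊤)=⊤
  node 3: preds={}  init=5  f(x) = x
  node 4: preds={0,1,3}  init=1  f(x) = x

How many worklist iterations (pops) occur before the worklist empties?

Iteration log — 5 steps:
  step 1. node 0  ⊔preds=5  new=2  old=⊥  +wl: 
  step 2. node 1  ⊔preds=2  new=3  old=⊥  +wl: 
  step 3. node 2  ⊔preds=3  new=⊤  old=1  +wl: 
  step 4. node 3  ⊔preds=⊥  new=5  stable
  step 5. node 4  ⊔preds=⊤  new=⊤  old=1  +wl: 

Least fixpoint reached:
  node 0: 2
  node 1: 3
  node 2: ⊤
  node 3: 5
  node 4: ⊤

5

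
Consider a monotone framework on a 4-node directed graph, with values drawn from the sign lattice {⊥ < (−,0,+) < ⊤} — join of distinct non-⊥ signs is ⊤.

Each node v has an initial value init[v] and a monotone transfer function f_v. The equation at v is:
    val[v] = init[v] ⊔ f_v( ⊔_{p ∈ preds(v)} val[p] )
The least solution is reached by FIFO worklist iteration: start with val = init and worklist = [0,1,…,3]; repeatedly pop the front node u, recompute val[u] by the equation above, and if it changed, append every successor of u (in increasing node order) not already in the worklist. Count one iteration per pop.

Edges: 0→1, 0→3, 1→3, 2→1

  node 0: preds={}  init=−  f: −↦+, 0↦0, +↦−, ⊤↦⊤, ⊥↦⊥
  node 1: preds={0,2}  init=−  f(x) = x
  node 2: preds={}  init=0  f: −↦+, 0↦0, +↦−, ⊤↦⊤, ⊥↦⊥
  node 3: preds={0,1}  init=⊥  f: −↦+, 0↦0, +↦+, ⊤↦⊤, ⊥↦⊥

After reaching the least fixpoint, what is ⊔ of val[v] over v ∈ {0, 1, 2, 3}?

⊤

Trace (4 dequeues):
  [1] u=0 | in ⊥ | out − | ==
  [2] u=1 | in ⊤ | out ⊤ | prev − | push {}
  [3] u=2 | in ⊥ | out 0 | ==
  [4] u=3 | in ⊤ | out ⊤ | prev ⊥ | push {}

Converged values:
  [0] −
  [1] ⊤
  [2] 0
  [3] ⊤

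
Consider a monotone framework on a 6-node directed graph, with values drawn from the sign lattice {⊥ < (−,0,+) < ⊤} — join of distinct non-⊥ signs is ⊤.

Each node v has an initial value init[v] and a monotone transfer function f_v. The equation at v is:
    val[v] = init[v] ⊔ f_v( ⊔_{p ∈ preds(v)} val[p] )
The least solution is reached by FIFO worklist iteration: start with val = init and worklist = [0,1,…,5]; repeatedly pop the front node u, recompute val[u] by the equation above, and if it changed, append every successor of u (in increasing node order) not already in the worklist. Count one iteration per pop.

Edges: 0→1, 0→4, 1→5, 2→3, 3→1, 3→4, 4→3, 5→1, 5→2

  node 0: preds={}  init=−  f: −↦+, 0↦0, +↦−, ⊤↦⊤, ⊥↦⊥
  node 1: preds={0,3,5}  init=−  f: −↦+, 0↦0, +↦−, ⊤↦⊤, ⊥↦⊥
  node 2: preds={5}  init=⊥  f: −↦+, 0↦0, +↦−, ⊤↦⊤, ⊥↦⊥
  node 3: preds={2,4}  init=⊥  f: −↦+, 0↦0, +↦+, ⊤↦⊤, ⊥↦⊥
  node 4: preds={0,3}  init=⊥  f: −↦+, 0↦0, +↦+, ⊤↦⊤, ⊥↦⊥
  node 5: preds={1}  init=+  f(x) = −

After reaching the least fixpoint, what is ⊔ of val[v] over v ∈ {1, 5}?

⊤

Iteration log — 12 steps:
  step 1. node 0  ⊔preds=⊥  new=−  stable
  step 2. node 1  ⊔preds=⊤  new=⊤  old=−  +wl: 
  step 3. node 2  ⊔preds=+  new=−  old=⊥  +wl: 
  step 4. node 3  ⊔preds=−  new=+  old=⊥  +wl: 1
  step 5. node 4  ⊔preds=⊤  new=⊤  old=⊥  +wl: 3
  step 6. node 5  ⊔preds=⊤  new=⊤  old=+  +wl: 2
  step 7. node 1  ⊔preds=⊤  new=⊤  stable
  step 8. node 3  ⊔preds=⊤  new=⊤  old=+  +wl: 1,4
  step 9. node 2  ⊔preds=⊤  new=⊤  old=−  +wl: 3
  step 10. node 1  ⊔preds=⊤  new=⊤  stable
  step 11. node 4  ⊔preds=⊤  new=⊤  stable
  step 12. node 3  ⊔preds=⊤  new=⊤  stable

Least fixpoint reached:
  node 0: −
  node 1: ⊤
  node 2: ⊤
  node 3: ⊤
  node 4: ⊤
  node 5: ⊤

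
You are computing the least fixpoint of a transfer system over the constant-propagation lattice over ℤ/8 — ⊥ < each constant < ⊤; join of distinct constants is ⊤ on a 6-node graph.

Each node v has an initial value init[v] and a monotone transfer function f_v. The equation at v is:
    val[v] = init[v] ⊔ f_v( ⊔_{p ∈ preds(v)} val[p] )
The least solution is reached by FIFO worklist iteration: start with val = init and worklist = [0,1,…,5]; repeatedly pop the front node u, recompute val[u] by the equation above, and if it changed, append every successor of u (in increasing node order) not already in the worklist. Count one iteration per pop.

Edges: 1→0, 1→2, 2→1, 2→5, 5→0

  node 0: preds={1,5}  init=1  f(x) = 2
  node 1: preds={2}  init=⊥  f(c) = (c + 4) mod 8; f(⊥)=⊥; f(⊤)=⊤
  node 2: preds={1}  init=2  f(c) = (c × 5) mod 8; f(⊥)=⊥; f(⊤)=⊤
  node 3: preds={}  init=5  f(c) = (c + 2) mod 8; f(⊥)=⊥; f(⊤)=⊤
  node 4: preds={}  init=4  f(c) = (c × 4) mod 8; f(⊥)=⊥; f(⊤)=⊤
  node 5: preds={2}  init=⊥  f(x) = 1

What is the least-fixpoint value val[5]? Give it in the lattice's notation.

1

Worklist (10 pops):
  #1 pop 0: in=⊥ → ⊤ (was 1); enqueue []
  #2 pop 1: in=2 → 6 (was ⊥); enqueue [0]
  #3 pop 2: in=6 → ⊤ (was 2); enqueue [1]
  #4 pop 3: in=⊥ → 5 (no change)
  #5 pop 4: in=⊥ → 4 (no change)
  #6 pop 5: in=⊤ → 1 (was ⊥); enqueue []
  #7 pop 0: in=⊤ → ⊤ (no change)
  #8 pop 1: in=⊤ → ⊤ (was 6); enqueue [0,2]
  #9 pop 0: in=⊤ → ⊤ (no change)
  #10 pop 2: in=⊤ → ⊤ (no change)

Fixpoint:
  val[0] = ⊤
  val[1] = ⊤
  val[2] = ⊤
  val[3] = 5
  val[4] = 4
  val[5] = 1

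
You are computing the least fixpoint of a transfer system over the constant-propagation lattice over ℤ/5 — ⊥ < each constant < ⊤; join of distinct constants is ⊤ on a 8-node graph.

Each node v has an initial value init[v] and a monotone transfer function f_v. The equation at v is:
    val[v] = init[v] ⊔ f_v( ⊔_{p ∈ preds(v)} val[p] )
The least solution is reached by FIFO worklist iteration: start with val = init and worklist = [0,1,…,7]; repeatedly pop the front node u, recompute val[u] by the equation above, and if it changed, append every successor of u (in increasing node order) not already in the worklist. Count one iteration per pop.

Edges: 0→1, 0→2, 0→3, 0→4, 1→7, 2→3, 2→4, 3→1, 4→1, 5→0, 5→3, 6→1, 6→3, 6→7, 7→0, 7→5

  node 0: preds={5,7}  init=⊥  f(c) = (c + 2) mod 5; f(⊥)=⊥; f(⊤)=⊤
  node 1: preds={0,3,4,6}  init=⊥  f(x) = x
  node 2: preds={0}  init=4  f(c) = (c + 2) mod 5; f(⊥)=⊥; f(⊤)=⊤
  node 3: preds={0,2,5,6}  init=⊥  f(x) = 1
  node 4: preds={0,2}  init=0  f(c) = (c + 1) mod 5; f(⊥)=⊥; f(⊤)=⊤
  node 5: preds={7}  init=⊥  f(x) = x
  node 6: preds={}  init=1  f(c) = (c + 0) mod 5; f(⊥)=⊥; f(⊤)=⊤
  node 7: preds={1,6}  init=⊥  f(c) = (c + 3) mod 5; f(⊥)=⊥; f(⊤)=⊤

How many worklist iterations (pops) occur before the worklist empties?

17

Trace (17 dequeues):
  [1] u=0 | in ⊥ | out ⊥ | ==
  [2] u=1 | in ⊤ | out ⊤ | prev ⊥ | push {}
  [3] u=2 | in ⊥ | out 4 | ==
  [4] u=3 | in ⊤ | out 1 | prev ⊥ | push {1}
  [5] u=4 | in 4 | out 0 | ==
  [6] u=5 | in ⊥ | out ⊥ | ==
  [7] u=6 | in ⊥ | out 1 | ==
  [8] u=7 | in ⊤ | out ⊤ | prev ⊥ | push {0,5}
  [9] u=1 | in ⊤ | out ⊤ | ==
  [10] u=0 | in ⊤ | out ⊤ | prev ⊥ | push {1,2,3,4}
  [11] u=5 | in ⊤ | out ⊤ | prev ⊥ | push {0}
  [12] u=1 | in ⊤ | out ⊤ | ==
  [13] u=2 | in ⊤ | out ⊤ | prev 4 | push {}
  [14] u=3 | in ⊤ | out 1 | ==
  [15] u=4 | in ⊤ | out ⊤ | prev 0 | push {1}
  [16] u=0 | in ⊤ | out ⊤ | ==
  [17] u=1 | in ⊤ | out ⊤ | ==

Converged values:
  [0] ⊤
  [1] ⊤
  [2] ⊤
  [3] 1
  [4] ⊤
  [5] ⊤
  [6] 1
  [7] ⊤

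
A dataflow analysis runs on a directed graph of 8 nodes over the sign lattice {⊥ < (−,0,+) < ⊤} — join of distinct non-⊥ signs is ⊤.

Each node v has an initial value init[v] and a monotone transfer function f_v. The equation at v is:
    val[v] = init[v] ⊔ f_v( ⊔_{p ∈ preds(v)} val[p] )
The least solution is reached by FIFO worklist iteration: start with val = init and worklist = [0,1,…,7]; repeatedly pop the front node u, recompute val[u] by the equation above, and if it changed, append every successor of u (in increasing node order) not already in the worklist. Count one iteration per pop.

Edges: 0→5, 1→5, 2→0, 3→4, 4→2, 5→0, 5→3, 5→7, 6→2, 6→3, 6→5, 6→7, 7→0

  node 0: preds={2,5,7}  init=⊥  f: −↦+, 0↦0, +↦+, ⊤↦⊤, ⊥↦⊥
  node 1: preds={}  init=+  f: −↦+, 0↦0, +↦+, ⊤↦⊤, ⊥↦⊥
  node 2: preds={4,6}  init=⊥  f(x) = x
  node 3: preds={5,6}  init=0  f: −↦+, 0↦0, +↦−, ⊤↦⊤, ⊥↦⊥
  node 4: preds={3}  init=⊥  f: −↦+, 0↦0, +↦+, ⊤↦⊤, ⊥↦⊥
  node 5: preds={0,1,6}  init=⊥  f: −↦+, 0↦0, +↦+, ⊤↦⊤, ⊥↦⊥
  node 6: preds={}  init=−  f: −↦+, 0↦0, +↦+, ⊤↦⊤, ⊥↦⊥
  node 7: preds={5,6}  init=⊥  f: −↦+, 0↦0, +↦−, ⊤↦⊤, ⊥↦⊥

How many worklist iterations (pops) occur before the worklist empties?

Worklist (13 pops):
  #1 pop 0: in=⊥ → ⊥ (no change)
  #2 pop 1: in=⊥ → + (no change)
  #3 pop 2: in=− → − (was ⊥); enqueue [0]
  #4 pop 3: in=− → ⊤ (was 0); enqueue []
  #5 pop 4: in=⊤ → ⊤ (was ⊥); enqueue [2]
  #6 pop 5: in=⊤ → ⊤ (was ⊥); enqueue [3]
  #7 pop 6: in=⊥ → − (no change)
  #8 pop 7: in=⊤ → ⊤ (was ⊥); enqueue []
  #9 pop 0: in=⊤ → ⊤ (was ⊥); enqueue [5]
  #10 pop 2: in=⊤ → ⊤ (was −); enqueue [0]
  #11 pop 3: in=⊤ → ⊤ (no change)
  #12 pop 5: in=⊤ → ⊤ (no change)
  #13 pop 0: in=⊤ → ⊤ (no change)

Fixpoint:
  val[0] = ⊤
  val[1] = +
  val[2] = ⊤
  val[3] = ⊤
  val[4] = ⊤
  val[5] = ⊤
  val[6] = −
  val[7] = ⊤

13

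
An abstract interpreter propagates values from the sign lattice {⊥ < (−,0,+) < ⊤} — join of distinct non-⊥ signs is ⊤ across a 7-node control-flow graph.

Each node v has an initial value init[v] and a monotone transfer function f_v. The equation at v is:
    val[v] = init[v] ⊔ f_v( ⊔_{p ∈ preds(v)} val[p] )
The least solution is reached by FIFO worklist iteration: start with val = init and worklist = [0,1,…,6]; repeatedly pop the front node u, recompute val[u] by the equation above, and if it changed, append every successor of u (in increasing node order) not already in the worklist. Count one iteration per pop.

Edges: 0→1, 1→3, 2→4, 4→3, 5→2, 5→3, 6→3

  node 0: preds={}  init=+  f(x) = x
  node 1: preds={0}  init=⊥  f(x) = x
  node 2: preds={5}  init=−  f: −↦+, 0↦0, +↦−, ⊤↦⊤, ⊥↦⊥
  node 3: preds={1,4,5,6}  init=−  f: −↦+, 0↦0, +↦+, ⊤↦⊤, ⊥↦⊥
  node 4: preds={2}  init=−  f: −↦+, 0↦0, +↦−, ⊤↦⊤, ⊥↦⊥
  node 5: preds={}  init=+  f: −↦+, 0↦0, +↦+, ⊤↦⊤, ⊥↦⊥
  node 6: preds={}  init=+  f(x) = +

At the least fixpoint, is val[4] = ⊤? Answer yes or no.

yes

Worklist (8 pops):
  #1 pop 0: in=⊥ → + (no change)
  #2 pop 1: in=+ → + (was ⊥); enqueue []
  #3 pop 2: in=+ → − (no change)
  #4 pop 3: in=⊤ → ⊤ (was −); enqueue []
  #5 pop 4: in=− → ⊤ (was −); enqueue [3]
  #6 pop 5: in=⊥ → + (no change)
  #7 pop 6: in=⊥ → + (no change)
  #8 pop 3: in=⊤ → ⊤ (no change)

Fixpoint:
  val[0] = +
  val[1] = +
  val[2] = −
  val[3] = ⊤
  val[4] = ⊤
  val[5] = +
  val[6] = +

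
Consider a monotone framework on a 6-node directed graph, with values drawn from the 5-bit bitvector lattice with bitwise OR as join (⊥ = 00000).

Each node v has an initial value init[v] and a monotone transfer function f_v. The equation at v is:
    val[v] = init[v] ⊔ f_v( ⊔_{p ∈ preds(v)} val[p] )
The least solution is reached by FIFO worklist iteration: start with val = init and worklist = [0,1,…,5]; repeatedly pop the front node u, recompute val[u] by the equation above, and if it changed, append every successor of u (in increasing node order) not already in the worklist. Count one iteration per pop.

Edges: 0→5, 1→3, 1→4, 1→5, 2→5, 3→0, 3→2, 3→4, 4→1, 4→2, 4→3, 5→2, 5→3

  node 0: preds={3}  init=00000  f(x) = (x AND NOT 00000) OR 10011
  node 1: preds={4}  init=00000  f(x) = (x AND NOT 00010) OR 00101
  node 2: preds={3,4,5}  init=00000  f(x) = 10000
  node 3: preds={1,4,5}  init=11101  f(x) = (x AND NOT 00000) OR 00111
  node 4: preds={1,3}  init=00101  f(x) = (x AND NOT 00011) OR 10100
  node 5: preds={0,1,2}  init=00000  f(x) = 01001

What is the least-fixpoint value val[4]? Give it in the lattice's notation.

Worklist (12 pops):
  #1 pop 0: in=11101 → 11111 (was 00000); enqueue []
  #2 pop 1: in=00101 → 00101 (was 00000); enqueue []
  #3 pop 2: in=11101 → 10000 (was 00000); enqueue []
  #4 pop 3: in=00101 → 11111 (was 11101); enqueue [0,2]
  #5 pop 4: in=11111 → 11101 (was 00101); enqueue [1,3]
  #6 pop 5: in=11111 → 01001 (was 00000); enqueue []
  #7 pop 0: in=11111 → 11111 (no change)
  #8 pop 2: in=11111 → 10000 (no change)
  #9 pop 1: in=11101 → 11101 (was 00101); enqueue [4,5]
  #10 pop 3: in=11101 → 11111 (no change)
  #11 pop 4: in=11111 → 11101 (no change)
  #12 pop 5: in=11111 → 01001 (no change)

Fixpoint:
  val[0] = 11111
  val[1] = 11101
  val[2] = 10000
  val[3] = 11111
  val[4] = 11101
  val[5] = 01001

11101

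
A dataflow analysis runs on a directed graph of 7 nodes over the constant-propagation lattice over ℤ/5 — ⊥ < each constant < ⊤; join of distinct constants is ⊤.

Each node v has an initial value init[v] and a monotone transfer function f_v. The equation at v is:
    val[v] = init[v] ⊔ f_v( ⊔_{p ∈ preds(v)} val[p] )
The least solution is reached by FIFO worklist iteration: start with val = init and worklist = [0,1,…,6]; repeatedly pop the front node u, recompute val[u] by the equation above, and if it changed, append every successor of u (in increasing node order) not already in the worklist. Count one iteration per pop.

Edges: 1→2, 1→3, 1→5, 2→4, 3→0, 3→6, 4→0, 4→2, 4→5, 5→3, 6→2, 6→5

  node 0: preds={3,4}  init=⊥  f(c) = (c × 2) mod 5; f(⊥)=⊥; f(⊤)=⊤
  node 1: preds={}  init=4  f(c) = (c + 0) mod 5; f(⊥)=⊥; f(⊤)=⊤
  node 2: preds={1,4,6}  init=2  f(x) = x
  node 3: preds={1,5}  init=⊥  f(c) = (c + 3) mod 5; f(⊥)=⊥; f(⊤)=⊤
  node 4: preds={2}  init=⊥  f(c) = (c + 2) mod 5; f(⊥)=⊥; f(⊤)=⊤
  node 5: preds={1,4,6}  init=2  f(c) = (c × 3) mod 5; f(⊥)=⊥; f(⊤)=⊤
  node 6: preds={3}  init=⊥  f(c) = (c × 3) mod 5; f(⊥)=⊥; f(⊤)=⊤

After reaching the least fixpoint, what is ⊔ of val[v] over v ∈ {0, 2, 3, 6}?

Trace (11 dequeues):
  [1] u=0 | in ⊥ | out ⊥ | ==
  [2] u=1 | in ⊥ | out 4 | ==
  [3] u=2 | in 4 | out ⊤ | prev 2 | push {}
  [4] u=3 | in ⊤ | out ⊤ | prev ⊥ | push {0}
  [5] u=4 | in ⊤ | out ⊤ | prev ⊥ | push {2}
  [6] u=5 | in ⊤ | out ⊤ | prev 2 | push {3}
  [7] u=6 | in ⊤ | out ⊤ | prev ⊥ | push {5}
  [8] u=0 | in ⊤ | out ⊤ | prev ⊥ | push {}
  [9] u=2 | in ⊤ | out ⊤ | ==
  [10] u=3 | in ⊤ | out ⊤ | ==
  [11] u=5 | in ⊤ | out ⊤ | ==

Converged values:
  [0] ⊤
  [1] 4
  [2] ⊤
  [3] ⊤
  [4] ⊤
  [5] ⊤
  [6] ⊤

⊤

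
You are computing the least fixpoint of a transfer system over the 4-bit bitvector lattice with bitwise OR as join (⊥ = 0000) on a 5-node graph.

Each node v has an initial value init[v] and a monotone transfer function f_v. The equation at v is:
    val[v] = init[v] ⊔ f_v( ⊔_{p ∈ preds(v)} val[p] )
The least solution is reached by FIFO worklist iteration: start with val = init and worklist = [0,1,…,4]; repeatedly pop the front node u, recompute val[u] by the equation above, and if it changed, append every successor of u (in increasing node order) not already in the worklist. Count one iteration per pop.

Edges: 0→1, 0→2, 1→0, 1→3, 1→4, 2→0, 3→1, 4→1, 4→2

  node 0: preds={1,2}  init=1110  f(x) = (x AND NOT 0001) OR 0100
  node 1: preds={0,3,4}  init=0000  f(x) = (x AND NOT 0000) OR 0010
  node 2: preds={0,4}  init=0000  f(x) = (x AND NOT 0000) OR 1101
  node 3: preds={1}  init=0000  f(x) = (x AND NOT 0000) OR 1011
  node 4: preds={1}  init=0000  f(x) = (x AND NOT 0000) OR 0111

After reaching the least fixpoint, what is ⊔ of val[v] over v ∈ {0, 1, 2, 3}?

Iteration log — 11 steps:
  step 1. node 0  ⊔preds=0000  new=1110  stable
  step 2. node 1  ⊔preds=1110  new=1110  old=0000  +wl: 0
  step 3. node 2  ⊔preds=1110  new=1111  old=0000  +wl: 
  step 4. node 3  ⊔preds=1110  new=1111  old=0000  +wl: 1
  step 5. node 4  ⊔preds=1110  new=1111  old=0000  +wl: 2
  step 6. node 0  ⊔preds=1111  new=1110  stable
  step 7. node 1  ⊔preds=1111  new=1111  old=1110  +wl: 0,3,4
  step 8. node 2  ⊔preds=1111  new=1111  stable
  step 9. node 0  ⊔preds=1111  new=1110  stable
  step 10. node 3  ⊔preds=1111  new=1111  stable
  step 11. node 4  ⊔preds=1111  new=1111  stable

Least fixpoint reached:
  node 0: 1110
  node 1: 1111
  node 2: 1111
  node 3: 1111
  node 4: 1111

1111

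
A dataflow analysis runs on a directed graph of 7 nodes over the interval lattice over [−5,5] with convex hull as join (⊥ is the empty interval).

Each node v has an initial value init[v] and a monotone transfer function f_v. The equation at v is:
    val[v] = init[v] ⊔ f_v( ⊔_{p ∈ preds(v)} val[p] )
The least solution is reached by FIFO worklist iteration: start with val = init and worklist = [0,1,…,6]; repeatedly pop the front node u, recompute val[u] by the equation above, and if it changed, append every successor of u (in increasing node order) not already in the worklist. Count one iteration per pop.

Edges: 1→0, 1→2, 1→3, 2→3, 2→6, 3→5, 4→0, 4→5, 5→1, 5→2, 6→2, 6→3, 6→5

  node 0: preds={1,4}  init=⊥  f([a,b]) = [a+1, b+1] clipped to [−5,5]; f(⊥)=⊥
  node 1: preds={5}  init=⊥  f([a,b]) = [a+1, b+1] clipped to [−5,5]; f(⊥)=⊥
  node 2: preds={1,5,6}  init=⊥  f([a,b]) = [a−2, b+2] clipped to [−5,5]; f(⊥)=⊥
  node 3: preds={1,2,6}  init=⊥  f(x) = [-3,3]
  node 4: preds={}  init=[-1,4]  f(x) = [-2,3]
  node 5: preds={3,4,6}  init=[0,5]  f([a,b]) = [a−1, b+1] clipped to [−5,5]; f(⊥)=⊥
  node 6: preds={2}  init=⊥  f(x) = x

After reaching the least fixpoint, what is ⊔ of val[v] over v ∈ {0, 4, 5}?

[-5,5]

Trace (21 dequeues):
  [1] u=0 | in [-1,4] | out [0,5] | prev ⊥ | push {}
  [2] u=1 | in [0,5] | out [1,5] | prev ⊥ | push {0}
  [3] u=2 | in [0,5] | out [-2,5] | prev ⊥ | push {}
  [4] u=3 | in [-2,5] | out [-3,3] | prev ⊥ | push {}
  [5] u=4 | in ⊥ | out [-2,4] | prev [-1,4] | push {}
  [6] u=5 | in [-3,4] | out [-4,5] | prev [0,5] | push {1,2}
  [7] u=6 | in [-2,5] | out [-2,5] | prev ⊥ | push {3,5}
  [8] u=0 | in [-2,5] | out [-1,5] | prev [0,5] | push {}
  [9] u=1 | in [-4,5] | out [-3,5] | prev [1,5] | push {0}
  [10] u=2 | in [-4,5] | out [-5,5] | prev [-2,5] | push {6}
  [11] u=3 | in [-5,5] | out [-3,3] | ==
  [12] u=5 | in [-3,5] | out [-4,5] | ==
  [13] u=0 | in [-3,5] | out [-2,5] | prev [-1,5] | push {}
  [14] u=6 | in [-5,5] | out [-5,5] | prev [-2,5] | push {2,3,5}
  [15] u=2 | in [-5,5] | out [-5,5] | ==
  [16] u=3 | in [-5,5] | out [-3,3] | ==
  [17] u=5 | in [-5,5] | out [-5,5] | prev [-4,5] | push {1,2}
  [18] u=1 | in [-5,5] | out [-4,5] | prev [-3,5] | push {0,3}
  [19] u=2 | in [-5,5] | out [-5,5] | ==
  [20] u=0 | in [-4,5] | out [-3,5] | prev [-2,5] | push {}
  [21] u=3 | in [-5,5] | out [-3,3] | ==

Converged values:
  [0] [-3,5]
  [1] [-4,5]
  [2] [-5,5]
  [3] [-3,3]
  [4] [-2,4]
  [5] [-5,5]
  [6] [-5,5]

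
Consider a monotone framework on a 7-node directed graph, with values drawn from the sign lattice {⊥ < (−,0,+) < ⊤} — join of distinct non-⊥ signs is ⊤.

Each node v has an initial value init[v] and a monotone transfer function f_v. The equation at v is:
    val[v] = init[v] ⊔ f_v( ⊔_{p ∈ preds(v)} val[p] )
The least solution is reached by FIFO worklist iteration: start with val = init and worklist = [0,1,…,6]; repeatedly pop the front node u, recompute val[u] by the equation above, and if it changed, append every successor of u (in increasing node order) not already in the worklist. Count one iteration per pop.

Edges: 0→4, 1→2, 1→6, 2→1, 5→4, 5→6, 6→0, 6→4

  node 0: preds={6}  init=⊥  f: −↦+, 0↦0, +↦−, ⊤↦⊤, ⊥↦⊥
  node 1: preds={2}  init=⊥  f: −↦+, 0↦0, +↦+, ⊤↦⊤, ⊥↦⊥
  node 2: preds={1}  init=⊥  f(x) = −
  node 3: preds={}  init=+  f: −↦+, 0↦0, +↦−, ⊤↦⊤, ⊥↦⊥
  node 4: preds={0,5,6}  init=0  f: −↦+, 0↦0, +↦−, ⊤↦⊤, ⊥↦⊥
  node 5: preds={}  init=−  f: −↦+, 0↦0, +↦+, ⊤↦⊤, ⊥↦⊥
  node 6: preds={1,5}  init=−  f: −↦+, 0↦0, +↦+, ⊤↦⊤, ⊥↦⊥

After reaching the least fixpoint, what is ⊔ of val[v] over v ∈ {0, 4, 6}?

Trace (12 dequeues):
  [1] u=0 | in − | out + | prev ⊥ | push {}
  [2] u=1 | in ⊥ | out ⊥ | ==
  [3] u=2 | in ⊥ | out − | prev ⊥ | push {1}
  [4] u=3 | in ⊥ | out + | ==
  [5] u=4 | in ⊤ | out ⊤ | prev 0 | push {}
  [6] u=5 | in ⊥ | out − | ==
  [7] u=6 | in − | out ⊤ | prev − | push {0,4}
  [8] u=1 | in − | out + | prev ⊥ | push {2,6}
  [9] u=0 | in ⊤ | out ⊤ | prev + | push {}
  [10] u=4 | in ⊤ | out ⊤ | ==
  [11] u=2 | in + | out − | ==
  [12] u=6 | in ⊤ | out ⊤ | ==

Converged values:
  [0] ⊤
  [1] +
  [2] −
  [3] +
  [4] ⊤
  [5] −
  [6] ⊤

⊤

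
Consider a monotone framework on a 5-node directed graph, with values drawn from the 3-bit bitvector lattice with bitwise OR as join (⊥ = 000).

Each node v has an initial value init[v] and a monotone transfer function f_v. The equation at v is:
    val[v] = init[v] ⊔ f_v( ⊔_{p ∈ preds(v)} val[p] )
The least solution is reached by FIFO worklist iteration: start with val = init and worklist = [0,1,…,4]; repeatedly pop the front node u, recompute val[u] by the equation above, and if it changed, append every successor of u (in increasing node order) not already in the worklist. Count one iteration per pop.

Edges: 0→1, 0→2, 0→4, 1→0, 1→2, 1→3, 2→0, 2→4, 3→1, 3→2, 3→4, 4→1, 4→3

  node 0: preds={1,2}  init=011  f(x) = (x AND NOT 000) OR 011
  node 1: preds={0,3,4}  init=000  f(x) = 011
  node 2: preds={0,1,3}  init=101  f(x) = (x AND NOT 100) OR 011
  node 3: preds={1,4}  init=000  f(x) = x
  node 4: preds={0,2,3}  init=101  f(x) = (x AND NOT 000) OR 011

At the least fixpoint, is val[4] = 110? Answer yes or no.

no

Worklist (9 pops):
  #1 pop 0: in=101 → 111 (was 011); enqueue []
  #2 pop 1: in=111 → 011 (was 000); enqueue [0]
  #3 pop 2: in=111 → 111 (was 101); enqueue []
  #4 pop 3: in=111 → 111 (was 000); enqueue [1,2]
  #5 pop 4: in=111 → 111 (was 101); enqueue [3]
  #6 pop 0: in=111 → 111 (no change)
  #7 pop 1: in=111 → 011 (no change)
  #8 pop 2: in=111 → 111 (no change)
  #9 pop 3: in=111 → 111 (no change)

Fixpoint:
  val[0] = 111
  val[1] = 011
  val[2] = 111
  val[3] = 111
  val[4] = 111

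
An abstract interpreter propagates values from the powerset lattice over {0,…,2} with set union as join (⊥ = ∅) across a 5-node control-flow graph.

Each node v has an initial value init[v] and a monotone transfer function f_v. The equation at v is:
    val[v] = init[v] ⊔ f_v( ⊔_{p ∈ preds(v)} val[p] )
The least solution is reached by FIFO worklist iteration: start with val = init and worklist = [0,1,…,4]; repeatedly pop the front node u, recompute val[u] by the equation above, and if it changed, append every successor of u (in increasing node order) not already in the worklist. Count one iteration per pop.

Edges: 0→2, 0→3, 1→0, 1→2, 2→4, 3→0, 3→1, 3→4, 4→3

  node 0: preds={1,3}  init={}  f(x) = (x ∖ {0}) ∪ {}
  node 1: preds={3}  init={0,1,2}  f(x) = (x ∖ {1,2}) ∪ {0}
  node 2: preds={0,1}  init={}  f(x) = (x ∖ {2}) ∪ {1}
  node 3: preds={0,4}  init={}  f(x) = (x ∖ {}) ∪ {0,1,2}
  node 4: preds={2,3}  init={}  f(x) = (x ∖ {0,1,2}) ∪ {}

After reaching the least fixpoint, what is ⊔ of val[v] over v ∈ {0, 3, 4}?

Trace (7 dequeues):
  [1] u=0 | in {0,1,2} | out {1,2} | prev {} | push {}
  [2] u=1 | in {} | out {0,1,2} | ==
  [3] u=2 | in {0,1,2} | out {0,1} | prev {} | push {}
  [4] u=3 | in {1,2} | out {0,1,2} | prev {} | push {0,1}
  [5] u=4 | in {0,1,2} | out {} | ==
  [6] u=0 | in {0,1,2} | out {1,2} | ==
  [7] u=1 | in {0,1,2} | out {0,1,2} | ==

Converged values:
  [0] {1,2}
  [1] {0,1,2}
  [2] {0,1}
  [3] {0,1,2}
  [4] {}

{0,1,2}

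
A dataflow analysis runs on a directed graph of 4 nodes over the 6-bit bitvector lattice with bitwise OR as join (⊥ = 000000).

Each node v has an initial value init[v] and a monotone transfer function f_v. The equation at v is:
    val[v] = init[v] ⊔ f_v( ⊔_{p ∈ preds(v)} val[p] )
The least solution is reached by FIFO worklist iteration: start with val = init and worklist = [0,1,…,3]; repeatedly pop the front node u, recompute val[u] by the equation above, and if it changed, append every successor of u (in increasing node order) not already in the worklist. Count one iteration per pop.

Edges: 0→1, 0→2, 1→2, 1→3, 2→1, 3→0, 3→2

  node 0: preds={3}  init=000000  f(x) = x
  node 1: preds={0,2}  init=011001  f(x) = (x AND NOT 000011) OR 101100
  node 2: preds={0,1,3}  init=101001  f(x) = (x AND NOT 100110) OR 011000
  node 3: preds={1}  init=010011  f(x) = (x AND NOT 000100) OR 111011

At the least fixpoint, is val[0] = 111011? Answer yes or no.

Worklist (8 pops):
  #1 pop 0: in=010011 → 010011 (was 000000); enqueue []
  #2 pop 1: in=111011 → 111101 (was 011001); enqueue []
  #3 pop 2: in=111111 → 111001 (was 101001); enqueue [1]
  #4 pop 3: in=111101 → 111011 (was 010011); enqueue [0,2]
  #5 pop 1: in=111011 → 111101 (no change)
  #6 pop 0: in=111011 → 111011 (was 010011); enqueue [1]
  #7 pop 2: in=111111 → 111001 (no change)
  #8 pop 1: in=111011 → 111101 (no change)

Fixpoint:
  val[0] = 111011
  val[1] = 111101
  val[2] = 111001
  val[3] = 111011

yes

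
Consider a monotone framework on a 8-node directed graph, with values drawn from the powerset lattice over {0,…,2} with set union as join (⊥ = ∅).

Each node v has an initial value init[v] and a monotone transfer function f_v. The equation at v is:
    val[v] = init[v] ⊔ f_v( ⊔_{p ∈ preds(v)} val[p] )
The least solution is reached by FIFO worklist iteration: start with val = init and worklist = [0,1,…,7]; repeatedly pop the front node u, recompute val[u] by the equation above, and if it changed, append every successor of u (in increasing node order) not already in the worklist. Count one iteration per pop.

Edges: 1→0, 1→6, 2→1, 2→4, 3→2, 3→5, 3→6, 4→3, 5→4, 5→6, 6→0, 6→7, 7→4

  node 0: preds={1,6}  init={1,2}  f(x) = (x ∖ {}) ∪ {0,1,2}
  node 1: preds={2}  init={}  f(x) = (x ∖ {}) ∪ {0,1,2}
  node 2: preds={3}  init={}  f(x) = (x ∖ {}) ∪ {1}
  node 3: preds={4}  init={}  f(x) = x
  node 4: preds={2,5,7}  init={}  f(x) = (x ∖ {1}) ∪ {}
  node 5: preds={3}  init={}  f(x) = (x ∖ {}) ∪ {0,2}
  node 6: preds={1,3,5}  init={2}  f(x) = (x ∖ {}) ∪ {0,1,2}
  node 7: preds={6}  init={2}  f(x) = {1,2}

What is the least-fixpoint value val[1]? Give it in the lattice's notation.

{0,1,2}

Worklist (23 pops):
  #1 pop 0: in={2} → {0,1,2} (was {1,2}); enqueue []
  #2 pop 1: in={} → {0,1,2} (was {}); enqueue [0]
  #3 pop 2: in={} → {1} (was {}); enqueue [1]
  #4 pop 3: in={} → {} (no change)
  #5 pop 4: in={1,2} → {2} (was {}); enqueue [3]
  #6 pop 5: in={} → {0,2} (was {}); enqueue [4]
  #7 pop 6: in={0,1,2} → {0,1,2} (was {2}); enqueue []
  #8 pop 7: in={0,1,2} → {1,2} (was {2}); enqueue []
  #9 pop 0: in={0,1,2} → {0,1,2} (no change)
  #10 pop 1: in={1} → {0,1,2} (no change)
  #11 pop 3: in={2} → {2} (was {}); enqueue [2,5,6]
  #12 pop 4: in={0,1,2} → {0,2} (was {2}); enqueue [3]
  #13 pop 2: in={2} → {1,2} (was {1}); enqueue [1,4]
  #14 pop 5: in={2} → {0,2} (no change)
  #15 pop 6: in={0,1,2} → {0,1,2} (no change)
  #16 pop 3: in={0,2} → {0,2} (was {2}); enqueue [2,5,6]
  #17 pop 1: in={1,2} → {0,1,2} (no change)
  #18 pop 4: in={0,1,2} → {0,2} (no change)
  #19 pop 2: in={0,2} → {0,1,2} (was {1,2}); enqueue [1,4]
  #20 pop 5: in={0,2} → {0,2} (no change)
  #21 pop 6: in={0,1,2} → {0,1,2} (no change)
  #22 pop 1: in={0,1,2} → {0,1,2} (no change)
  #23 pop 4: in={0,1,2} → {0,2} (no change)

Fixpoint:
  val[0] = {0,1,2}
  val[1] = {0,1,2}
  val[2] = {0,1,2}
  val[3] = {0,2}
  val[4] = {0,2}
  val[5] = {0,2}
  val[6] = {0,1,2}
  val[7] = {1,2}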